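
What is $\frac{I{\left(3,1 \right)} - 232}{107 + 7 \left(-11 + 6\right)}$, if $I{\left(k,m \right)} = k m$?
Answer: $- \frac{229}{72} \approx -3.1806$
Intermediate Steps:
$\frac{I{\left(3,1 \right)} - 232}{107 + 7 \left(-11 + 6\right)} = \frac{3 \cdot 1 - 232}{107 + 7 \left(-11 + 6\right)} = \frac{3 - 232}{107 + 7 \left(-5\right)} = - \frac{229}{107 - 35} = - \frac{229}{72}$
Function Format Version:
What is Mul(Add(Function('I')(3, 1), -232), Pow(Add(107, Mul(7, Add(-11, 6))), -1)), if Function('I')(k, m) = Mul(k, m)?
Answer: Rational(-229, 72) ≈ -3.1806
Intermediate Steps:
Mul(Add(Function('I')(3, 1), -232), Pow(Add(107, Mul(7, Add(-11, 6))), -1)) = Mul(Add(Mul(3, 1), -232), Pow(Add(107, Mul(7, Add(-11, 6))), -1)) = Mul(Add(3, -232), Pow(Add(107, Mul(7, -5)), -1)) = Mul(-229, Pow(Add(107, -35), -1)) = Mul(-229, Pow(72, -1)) = Mul(-229, Rational(1, 72)) = Rational(-229, 72)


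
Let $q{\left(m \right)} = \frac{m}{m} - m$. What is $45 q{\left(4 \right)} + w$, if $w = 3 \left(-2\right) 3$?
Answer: $-153$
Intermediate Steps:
$q{\left(m \right)} = 1 - m$
$w = -18$ ($w = \left(-6\right) 3 = -18$)
$45 q{\left(4 \right)} + w = 45 \left(1 - 4\right) - 18 = 45 \left(-3\right) - 18 = -135 - 18 = -153$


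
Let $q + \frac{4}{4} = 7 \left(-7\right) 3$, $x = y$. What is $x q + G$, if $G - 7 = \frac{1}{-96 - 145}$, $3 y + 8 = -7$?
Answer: $\frac{180026}{241} \approx 747.0$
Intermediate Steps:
$y = -5$ ($y = - \frac{8}{3} + \frac{1}{3} \left(-7\right) = - \frac{8}{3} - \frac{7}{3} = -5$)
$x = -5$
$q = -148$ ($q = -1 + 7 \left(-7\right) 3 = -1 - 147 = -148$)
$G = \frac{1686}{241}$ ($G = 7 + \frac{1}{-96 - 145} = 7 + \frac{1}{-241} = 7 - \frac{1}{241} = \frac{1686}{241} \approx 6.9958$)
$x q + G = \left(-5\right) \left(-148\right) + \frac{1686}{241} = 740 + \frac{1686}{241} = \frac{180026}{241}$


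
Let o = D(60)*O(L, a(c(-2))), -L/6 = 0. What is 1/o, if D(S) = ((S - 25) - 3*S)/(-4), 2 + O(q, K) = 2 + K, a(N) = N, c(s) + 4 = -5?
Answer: -4/1305 ≈ -0.0030651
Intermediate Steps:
c(s) = -9 (c(s) = -4 - 5 = -9)
L = 0 (L = -6*0 = 0)
O(q, K) = K (O(q, K) = -2 + (2 + K) = K)
D(S) = 25/4 + S/2 (D(S) = ((-25 + S) - 3*S)*(-1/4) = (-25 - 2*S)*(-1/4) = 25/4 + S/2)
o = -1305/4 (o = (25/4 + (1/2)*60)*(-9) = (25/4 + 30)*(-9) = (145/4)*(-9) = -1305/4 ≈ -326.25)
1/o = 1/(-1305/4) = -4/1305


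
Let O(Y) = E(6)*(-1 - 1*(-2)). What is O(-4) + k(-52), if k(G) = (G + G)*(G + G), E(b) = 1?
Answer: 10817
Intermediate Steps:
O(Y) = 1 (O(Y) = 1*(-1 - 1*(-2)) = 1*(-1 + 2) = 1*1 = 1)
k(G) = 4*G**2 (k(G) = (2*G)*(2*G) = 4*G**2)
O(-4) + k(-52) = 1 + 4*(-52)**2 = 1 + 4*2704 = 1 + 10816 = 10817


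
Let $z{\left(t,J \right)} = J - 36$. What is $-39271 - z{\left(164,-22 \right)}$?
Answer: $-39213$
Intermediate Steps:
$z{\left(t,J \right)} = -36 + J$ ($z{\left(t,J \right)} = J - 36 = -36 + J$)
$-39271 - z{\left(164,-22 \right)} = -39271 - \left(-36 - 22\right) = -39271 - -58 = -39271 + 58 = -39213$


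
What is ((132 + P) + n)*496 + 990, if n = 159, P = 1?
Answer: 145822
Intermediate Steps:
((132 + P) + n)*496 + 990 = ((132 + 1) + 159)*496 + 990 = (133 + 159)*496 + 990 = 292*496 + 990 = 144832 + 990 = 145822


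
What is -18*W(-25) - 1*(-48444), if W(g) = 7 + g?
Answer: 48768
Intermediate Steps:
-18*W(-25) - 1*(-48444) = -18*(7 - 25) - 1*(-48444) = -18*(-18) + 48444 = 324 + 48444 = 48768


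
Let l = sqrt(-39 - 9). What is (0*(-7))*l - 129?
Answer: -129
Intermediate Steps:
l = 4*I*sqrt(3) (l = sqrt(-48) = 4*I*sqrt(3) ≈ 6.9282*I)
(0*(-7))*l - 129 = (0*(-7))*(4*I*sqrt(3)) - 129 = 0*(4*I*sqrt(3)) - 129 = 0 - 129 = -129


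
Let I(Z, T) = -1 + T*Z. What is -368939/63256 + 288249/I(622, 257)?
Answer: -40742527223/10111661368 ≈ -4.0293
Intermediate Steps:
-368939/63256 + 288249/I(622, 257) = -368939/63256 + 288249/(-1 + 257*622) = -368939*1/63256 + 288249/(-1 + 159854) = -368939/63256 + 288249/159853 = -40742527223/10111661368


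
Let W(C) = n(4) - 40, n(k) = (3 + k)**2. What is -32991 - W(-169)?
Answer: -33000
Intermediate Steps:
W(C) = 9 (W(C) = (3 + 4)**2 - 40 = 7**2 - 40 = 49 - 40 = 9)
-32991 - W(-169) = -32991 - 1*9 = -32991 - 9 = -33000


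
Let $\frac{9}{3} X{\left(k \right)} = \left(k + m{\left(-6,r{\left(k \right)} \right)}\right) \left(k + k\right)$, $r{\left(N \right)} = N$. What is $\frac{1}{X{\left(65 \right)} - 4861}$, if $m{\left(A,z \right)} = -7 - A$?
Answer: $- \frac{3}{6263} \approx -0.000479$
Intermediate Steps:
$X{\left(k \right)} = \frac{2 k \left(-1 + k\right)}{3}$ ($X{\left(k \right)} = \frac{\left(k - 1\right) \left(k + k\right)}{3} = \frac{\left(k + \left(-7 + 6\right)\right) 2 k}{3} = \frac{\left(k - 1\right) 2 k}{3} = \frac{\left(-1 + k\right) 2 k}{3} = \frac{2 k \left(-1 + k\right)}{3}$)
$\frac{1}{X{\left(65 \right)} - 4861} = \frac{1}{\frac{2}{3} \cdot 65 \left(-1 + 65\right) - 4861} = \frac{1}{\frac{2}{3} \cdot 65 \cdot 64 - 4861} = \frac{1}{\frac{8320}{3} - 4861} = \frac{1}{- \frac{6263}{3}} = - \frac{3}{6263}$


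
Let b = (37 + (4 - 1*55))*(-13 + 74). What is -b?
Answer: 854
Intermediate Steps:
b = -854 (b = (37 + (4 - 55))*61 = (37 - 51)*61 = -14*61 = -854)
-b = -1*(-854) = 854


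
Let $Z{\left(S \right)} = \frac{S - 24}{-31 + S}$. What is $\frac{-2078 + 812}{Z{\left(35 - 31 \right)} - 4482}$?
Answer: $\frac{17091}{60497} \approx 0.28251$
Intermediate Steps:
$Z{\left(S \right)} = \frac{-24 + S}{-31 + S}$
$\frac{-2078 + 812}{Z{\left(35 - 31 \right)} - 4482} = \frac{-2078 + 812}{\frac{-24 + \left(35 - 31\right)}{-31 + \left(35 - 31\right)} - 4482} = - \frac{1266}{\frac{-24 + \left(35 - 31\right)}{-31 + \left(35 - 31\right)} - 4482} = - \frac{1266}{\frac{-24 + 4}{-31 + 4} - 4482} = - \frac{1266}{\frac{1}{-27} \left(-20\right) - 4482} = - \frac{1266}{\left(- \frac{1}{27}\right) \left(-20\right) - 4482} = - \frac{1266}{\frac{20}{27} - 4482} = - \frac{1266}{- \frac{120994}{27}} = \left(-1266\right) \left(- \frac{27}{120994}\right) = \frac{17091}{60497}$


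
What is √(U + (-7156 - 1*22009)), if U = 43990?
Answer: 5*√593 ≈ 121.76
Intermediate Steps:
√(U + (-7156 - 1*22009)) = √(43990 + (-7156 - 1*22009)) = √(43990 + (-7156 - 22009)) = √(43990 - 29165) = √14825 = 5*√593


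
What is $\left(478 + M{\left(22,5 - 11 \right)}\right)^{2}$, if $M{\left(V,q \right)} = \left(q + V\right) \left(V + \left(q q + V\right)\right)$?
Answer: $3090564$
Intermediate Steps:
$M{\left(V,q \right)} = \left(V + q\right) \left(q^{2} + 2 V\right)$ ($M{\left(V,q \right)} = \left(V + q\right) \left(V + \left(q^{2} + V\right)\right) = \left(V + q\right) \left(V + \left(V + q^{2}\right)\right) = \left(V + q\right) \left(q^{2} + 2 V\right)$)
$\left(478 + M{\left(22,5 - 11 \right)}\right)^{2} = \left(478 + \left(\left(5 - 11\right)^{3} + 2 \cdot 22^{2} + 22 \left(5 - 11\right)^{2} + 2 \cdot 22 \left(5 - 11\right)\right)\right)^{2} = \left(478 + \left(\left(-6\right)^{3} + 2 \cdot 484 + 22 \left(-6\right)^{2} + 2 \cdot 22 \left(-6\right)\right)\right)^{2} = \left(478 + \left(-216 + 968 + 22 \cdot 36 - 264\right)\right)^{2} = \left(478 + \left(-216 + 968 + 792 - 264\right)\right)^{2} = \left(478 + 1280\right)^{2} = 1758^{2} = 3090564$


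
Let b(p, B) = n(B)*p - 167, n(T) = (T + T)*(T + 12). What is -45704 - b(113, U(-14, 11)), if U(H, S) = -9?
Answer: -39435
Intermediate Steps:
n(T) = 2*T*(12 + T) (n(T) = (2*T)*(12 + T) = 2*T*(12 + T))
b(p, B) = -167 + 2*B*p*(12 + B) (b(p, B) = (2*B*(12 + B))*p - 167 = 2*B*p*(12 + B) - 167 = -167 + 2*B*p*(12 + B))
-45704 - b(113, U(-14, 11)) = -45704 - (-167 + 2*(-9)*113*(12 - 9)) = -45704 - (-167 + 2*(-9)*113*3) = -45704 - (-167 - 6102) = -45704 - 1*(-6269) = -45704 + 6269 = -39435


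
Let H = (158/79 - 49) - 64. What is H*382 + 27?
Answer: -42375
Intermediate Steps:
H = -111 (H = (158*(1/79) - 49) - 64 = (2 - 49) - 64 = -47 - 64 = -111)
H*382 + 27 = -111*382 + 27 = -42402 + 27 = -42375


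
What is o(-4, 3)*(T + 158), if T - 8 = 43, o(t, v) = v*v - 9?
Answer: 0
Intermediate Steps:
o(t, v) = -9 + v² (o(t, v) = v² - 9 = -9 + v²)
T = 51 (T = 8 + 43 = 51)
o(-4, 3)*(T + 158) = (-9 + 3²)*(51 + 158) = (-9 + 9)*209 = 0*209 = 0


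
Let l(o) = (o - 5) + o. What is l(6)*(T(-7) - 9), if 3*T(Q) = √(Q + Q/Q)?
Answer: -63 + 7*I*√6/3 ≈ -63.0 + 5.7155*I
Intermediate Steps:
l(o) = -5 + 2*o (l(o) = (-5 + o) + o = -5 + 2*o)
T(Q) = √(1 + Q)/3 (T(Q) = √(Q + Q/Q)/3 = √(Q + 1)/3 = √(1 + Q)/3)
l(6)*(T(-7) - 9) = (-5 + 2*6)*(√(1 - 7)/3 - 9) = (-5 + 12)*(√(-6)/3 - 9) = 7*((I*√6)/3 - 9) = 7*(I*√6/3 - 9) = 7*(-9 + I*√6/3) = -63 + 7*I*√6/3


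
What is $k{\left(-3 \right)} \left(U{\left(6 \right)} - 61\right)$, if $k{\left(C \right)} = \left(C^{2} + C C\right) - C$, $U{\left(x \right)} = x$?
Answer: $-1155$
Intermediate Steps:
$k{\left(C \right)} = - C + 2 C^{2}$ ($k{\left(C \right)} = \left(C^{2} + C^{2}\right) - C = 2 C^{2} - C = - C + 2 C^{2}$)
$k{\left(-3 \right)} \left(U{\left(6 \right)} - 61\right) = - 3 \left(-1 + 2 \left(-3\right)\right) \left(6 - 61\right) = - 3 \left(-1 - 6\right) \left(-55\right) = \left(-3\right) \left(-7\right) \left(-55\right) = 21 \left(-55\right) = -1155$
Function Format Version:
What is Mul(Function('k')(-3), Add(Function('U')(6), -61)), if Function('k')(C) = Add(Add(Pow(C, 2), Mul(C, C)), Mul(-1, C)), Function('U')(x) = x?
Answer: -1155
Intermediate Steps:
Function('k')(C) = Add(Mul(-1, C), Mul(2, Pow(C, 2))) (Function('k')(C) = Add(Add(Pow(C, 2), Pow(C, 2)), Mul(-1, C)) = Add(Mul(2, Pow(C, 2)), Mul(-1, C)) = Add(Mul(-1, C), Mul(2, Pow(C, 2))))
Mul(Function('k')(-3), Add(Function('U')(6), -61)) = Mul(Mul(-3, Add(-1, Mul(2, -3))), Add(6, -61)) = Mul(Mul(-3, Add(-1, -6)), -55) = Mul(Mul(-3, -7), -55) = Mul(21, -55) = -1155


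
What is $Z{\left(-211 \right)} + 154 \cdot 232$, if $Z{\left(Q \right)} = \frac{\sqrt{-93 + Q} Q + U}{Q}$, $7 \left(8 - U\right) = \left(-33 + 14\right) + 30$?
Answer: $\frac{52770211}{1477} + 4 i \sqrt{19} \approx 35728.0 + 17.436 i$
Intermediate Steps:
$U = \frac{45}{7}$ ($U = 8 - \frac{\left(-33 + 14\right) + 30}{7} = 8 - \frac{-19 + 30}{7} = 8 - \frac{11}{7} = \frac{45}{7} \approx 6.4286$)
$Z{\left(Q \right)} = \frac{\frac{45}{7} + Q \sqrt{-93 + Q}}{Q}$ ($Z{\left(Q \right)} = \frac{\sqrt{-93 + Q} Q + \frac{45}{7}}{Q} = \frac{Q \sqrt{-93 + Q} + \frac{45}{7}}{Q} = \frac{\frac{45}{7} + Q \sqrt{-93 + Q}}{Q}$)
$Z{\left(-211 \right)} + 154 \cdot 232 = \left(\sqrt{-93 - 211} + \frac{45}{7 \left(-211\right)}\right) + 154 \cdot 232 = \left(\sqrt{-304} + \frac{45}{7} \left(- \frac{1}{211}\right)\right) + 35728 = \left(4 i \sqrt{19} - \frac{45}{1477}\right) + 35728 = \left(- \frac{45}{1477} + 4 i \sqrt{19}\right) + 35728 = \frac{52770211}{1477} + 4 i \sqrt{19}$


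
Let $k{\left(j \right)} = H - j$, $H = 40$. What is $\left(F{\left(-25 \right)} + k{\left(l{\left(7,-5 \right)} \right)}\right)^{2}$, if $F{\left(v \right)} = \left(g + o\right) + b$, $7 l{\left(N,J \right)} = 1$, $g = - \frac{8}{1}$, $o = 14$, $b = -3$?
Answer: $\frac{90000}{49} \approx 1836.7$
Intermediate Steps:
$g = -8$ ($g = \left(-8\right) 1 = -8$)
$l{\left(N,J \right)} = \frac{1}{7}$ ($l{\left(N,J \right)} = \frac{1}{7} \cdot 1 = \frac{1}{7}$)
$F{\left(v \right)} = 3$ ($F{\left(v \right)} = \left(-8 + 14\right) - 3 = 6 - 3 = 3$)
$k{\left(j \right)} = 40 - j$
$\left(F{\left(-25 \right)} + k{\left(l{\left(7,-5 \right)} \right)}\right)^{2} = \left(3 + \left(40 - \frac{1}{7}\right)\right)^{2} = \left(3 + \frac{279}{7}\right)^{2} = \left(\frac{300}{7}\right)^{2} = \frac{90000}{49}$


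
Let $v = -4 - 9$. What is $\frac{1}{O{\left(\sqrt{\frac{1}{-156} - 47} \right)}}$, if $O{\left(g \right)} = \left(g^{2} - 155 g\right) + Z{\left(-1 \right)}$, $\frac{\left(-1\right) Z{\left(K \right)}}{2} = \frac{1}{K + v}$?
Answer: $- \frac{2235324}{53972122597} + \frac{473928 i \sqrt{285987}}{269860612985} \approx -4.1416 \cdot 10^{-5} + 0.00093917 i$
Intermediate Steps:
$v = -13$ ($v = -4 - 9 = -13$)
$Z{\left(K \right)} = - \frac{2}{-13 + K}$ ($Z{\left(K \right)} = - \frac{2}{K - 13} = - \frac{2}{-13 + K}$)
$O{\left(g \right)} = \frac{1}{7} + g^{2} - 155 g$ ($O{\left(g \right)} = \left(g^{2} - 155 g\right) - \frac{2}{-13 - 1} = \left(g^{2} - 155 g\right) - \frac{2}{-14} = \left(g^{2} - 155 g\right) - - \frac{1}{7} = \left(g^{2} - 155 g\right) + \frac{1}{7} = \frac{1}{7} + g^{2} - 155 g$)
$\frac{1}{O{\left(\sqrt{\frac{1}{-156} - 47} \right)}} = \frac{1}{\frac{1}{7} + \left(\sqrt{\frac{1}{-156} - 47}\right)^{2} - 155 \sqrt{\frac{1}{-156} - 47}} = \frac{1}{\frac{1}{7} + \left(\sqrt{- \frac{1}{156} - 47}\right)^{2} - 155 \sqrt{- \frac{1}{156} - 47}} = \frac{1}{\frac{1}{7} + \left(\sqrt{- \frac{7333}{156}}\right)^{2} - 155 \sqrt{- \frac{7333}{156}}} = \frac{1}{\frac{1}{7} + \left(\frac{i \sqrt{285987}}{78}\right)^{2} - 155 \frac{i \sqrt{285987}}{78}} = \frac{1}{\frac{1}{7} - \frac{7333}{156} - \frac{155 i \sqrt{285987}}{78}} = \frac{1}{- \frac{51175}{1092} - \frac{155 i \sqrt{285987}}{78}}$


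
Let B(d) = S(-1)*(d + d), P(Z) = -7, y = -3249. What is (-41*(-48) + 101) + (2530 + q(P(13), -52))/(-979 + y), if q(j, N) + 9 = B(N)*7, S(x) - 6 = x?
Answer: 8748851/4228 ≈ 2069.3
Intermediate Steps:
S(x) = 6 + x
B(d) = 10*d (B(d) = (6 - 1)*(d + d) = 5*(2*d) = 10*d)
q(j, N) = -9 + 70*N (q(j, N) = -9 + (10*N)*7 = -9 + 70*N)
(-41*(-48) + 101) + (2530 + q(P(13), -52))/(-979 + y) = (-41*(-48) + 101) + (2530 + (-9 + 70*(-52)))/(-979 - 3249) = (1968 + 101) + (2530 + (-9 - 3640))/(-4228) = 2069 + (2530 - 3649)*(-1/4228) = 2069 - 1119*(-1/4228) = 2069 + 1119/4228 = 8748851/4228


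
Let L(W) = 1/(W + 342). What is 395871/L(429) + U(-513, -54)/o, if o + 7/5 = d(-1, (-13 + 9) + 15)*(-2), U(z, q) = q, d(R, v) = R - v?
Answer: 34489468863/113 ≈ 3.0522e+8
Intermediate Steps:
L(W) = 1/(342 + W)
o = 113/5 (o = -7/5 + (-1 - ((-13 + 9) + 15))*(-2) = -7/5 + (-1 - (-4 + 15))*(-2) = -7/5 + (-1 - 1*11)*(-2) = -7/5 + (-1 - 11)*(-2) = -7/5 - 12*(-2) = -7/5 + 24 = 113/5 ≈ 22.600)
395871/L(429) + U(-513, -54)/o = 395871/(1/(342 + 429)) - 54/113/5 = 395871/(1/771) - 54*5/113 = 395871/(1/771) - 270/113 = 395871*771 - 270/113 = 305216541 - 270/113 = 34489468863/113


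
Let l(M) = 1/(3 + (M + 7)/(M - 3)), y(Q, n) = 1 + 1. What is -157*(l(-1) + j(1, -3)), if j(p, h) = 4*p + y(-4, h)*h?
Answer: 628/3 ≈ 209.33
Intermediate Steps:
y(Q, n) = 2
j(p, h) = 2*h + 4*p (j(p, h) = 4*p + 2*h = 2*h + 4*p)
l(M) = 1/(3 + (7 + M)/(-3 + M))
-157*(l(-1) + j(1, -3)) = -157*((-3 - 1)/(2*(-1 + 2*(-1))) + (2*(-3) + 4*1)) = -157*((½)*(-4)/(-1 - 2) + (-6 + 4)) = -157*((½)*(-4)/(-3) - 2) = -157*((½)*(-⅓)*(-4) - 2) = -157*(⅔ - 2) = -157*(-4/3) = 628/3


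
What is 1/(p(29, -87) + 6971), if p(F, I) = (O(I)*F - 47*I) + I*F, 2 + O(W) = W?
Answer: 1/5956 ≈ 0.00016790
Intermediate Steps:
O(W) = -2 + W
p(F, I) = -47*I + F*I + F*(-2 + I) (p(F, I) = ((-2 + I)*F - 47*I) + I*F = (F*(-2 + I) - 47*I) + F*I = (-47*I + F*(-2 + I)) + F*I = -47*I + F*I + F*(-2 + I))
1/(p(29, -87) + 6971) = 1/((-47*(-87) + 29*(-87) + 29*(-2 - 87)) + 6971) = 1/((4089 - 2523 + 29*(-89)) + 6971) = 1/((4089 - 2523 - 2581) + 6971) = 1/(-1015 + 6971) = 1/5956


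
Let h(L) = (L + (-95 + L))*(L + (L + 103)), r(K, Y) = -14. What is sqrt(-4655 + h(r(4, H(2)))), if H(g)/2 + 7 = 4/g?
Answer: 2*I*sqrt(3470) ≈ 117.81*I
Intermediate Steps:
H(g) = -14 + 8/g (H(g) = -14 + 2*(4/g) = -14 + 8/g)
h(L) = (-95 + 2*L)*(103 + 2*L) (h(L) = (-95 + 2*L)*(L + (103 + L)) = (-95 + 2*L)*(103 + 2*L))
sqrt(-4655 + h(r(4, H(2)))) = sqrt(-4655 + (-9785 + 4*(-14)**2 + 16*(-14))) = sqrt(-4655 + (-9785 + 4*196 - 224)) = sqrt(-4655 + (-9785 + 784 - 224)) = sqrt(-4655 - 9225) = sqrt(-13880) = 2*I*sqrt(3470)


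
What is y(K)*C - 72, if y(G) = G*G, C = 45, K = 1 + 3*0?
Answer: -27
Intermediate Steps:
K = 1 (K = 1 + 0 = 1)
y(G) = G**2
y(K)*C - 72 = 1**2*45 - 72 = 1*45 - 72 = 45 - 72 = -27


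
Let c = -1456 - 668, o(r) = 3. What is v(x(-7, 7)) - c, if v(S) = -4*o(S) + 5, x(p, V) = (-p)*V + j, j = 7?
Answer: 2117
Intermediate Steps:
x(p, V) = 7 - V*p (x(p, V) = (-p)*V + 7 = -V*p + 7 = 7 - V*p)
v(S) = -7 (v(S) = -4*3 + 5 = -12 + 5 = -7)
c = -2124
v(x(-7, 7)) - c = -7 - 1*(-2124) = -7 + 2124 = 2117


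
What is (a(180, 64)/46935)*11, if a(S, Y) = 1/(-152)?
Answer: -11/7134120 ≈ -1.5419e-6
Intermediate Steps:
a(S, Y) = -1/152
(a(180, 64)/46935)*11 = -1/152/46935*11 = -1/152*1/46935*11 = -1/7134120*11 = -11/7134120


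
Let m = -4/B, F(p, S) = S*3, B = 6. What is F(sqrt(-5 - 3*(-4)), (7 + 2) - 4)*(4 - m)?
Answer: 70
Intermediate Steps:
F(p, S) = 3*S
m = -2/3 (m = -4/6 = -4*1/6 = -2/3 ≈ -0.66667)
F(sqrt(-5 - 3*(-4)), (7 + 2) - 4)*(4 - m) = (3*((7 + 2) - 4))*(4 - 1*(-2/3)) = (3*(9 - 4))*(4 + 2/3) = (3*5)*(14/3) = 15*(14/3) = 70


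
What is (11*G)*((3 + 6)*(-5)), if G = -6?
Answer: 2970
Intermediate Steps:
(11*G)*((3 + 6)*(-5)) = (11*(-6))*((3 + 6)*(-5)) = -594*(-5) = -66*(-45) = 2970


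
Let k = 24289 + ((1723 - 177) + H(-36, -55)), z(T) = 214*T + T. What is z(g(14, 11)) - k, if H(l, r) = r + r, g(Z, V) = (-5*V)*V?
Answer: -155800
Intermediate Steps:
g(Z, V) = -5*V**2
H(l, r) = 2*r
z(T) = 215*T
k = 25725 (k = 24289 + ((1723 - 177) + 2*(-55)) = 24289 + (1546 - 110) = 24289 + 1436 = 25725)
z(g(14, 11)) - k = 215*(-5*11**2) - 1*25725 = 215*(-5*121) - 25725 = 215*(-605) - 25725 = -130075 - 25725 = -155800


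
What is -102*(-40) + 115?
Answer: 4195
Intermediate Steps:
-102*(-40) + 115 = 4080 + 115 = 4195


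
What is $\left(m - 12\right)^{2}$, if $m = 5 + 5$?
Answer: $4$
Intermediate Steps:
$m = 10$
$\left(m - 12\right)^{2} = \left(10 - 12\right)^{2} = \left(-2\right)^{2} = 4$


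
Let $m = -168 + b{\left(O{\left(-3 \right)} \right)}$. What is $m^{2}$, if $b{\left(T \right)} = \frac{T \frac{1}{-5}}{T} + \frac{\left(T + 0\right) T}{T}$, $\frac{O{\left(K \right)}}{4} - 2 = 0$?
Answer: $\frac{641601}{25} \approx 25664.0$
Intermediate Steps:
$O{\left(K \right)} = 8$ ($O{\left(K \right)} = 8 + 4 \cdot 0 = 8 + 0 = 8$)
$b{\left(T \right)} = - \frac{1}{5} + T$ ($b{\left(T \right)} = \frac{T \left(- \frac{1}{5}\right)}{T} + \frac{T T}{T} = \frac{\left(- \frac{1}{5}\right) T}{T} + \frac{T^{2}}{T} = - \frac{1}{5} + T$)
$m = - \frac{801}{5}$ ($m = -168 + \left(- \frac{1}{5} + 8\right) = -168 + \frac{39}{5} = - \frac{801}{5} \approx -160.2$)
$m^{2} = \left(- \frac{801}{5}\right)^{2} = \frac{641601}{25}$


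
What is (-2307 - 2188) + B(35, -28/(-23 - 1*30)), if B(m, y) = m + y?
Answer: -236352/53 ≈ -4459.5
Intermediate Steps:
(-2307 - 2188) + B(35, -28/(-23 - 1*30)) = (-2307 - 2188) + (35 - 28/(-23 - 1*30)) = -4495 + (35 - 28/(-23 - 30)) = -4495 + (35 - 28/(-53)) = -4495 + (35 - 28*(-1/53)) = -4495 + (35 + 28/53) = -4495 + 1883/53 = -236352/53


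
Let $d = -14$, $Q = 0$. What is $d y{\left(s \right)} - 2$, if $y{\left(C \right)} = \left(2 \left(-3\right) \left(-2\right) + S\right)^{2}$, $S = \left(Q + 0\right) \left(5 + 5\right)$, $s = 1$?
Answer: $-2018$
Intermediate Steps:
$S = 0$ ($S = \left(0 + 0\right) \left(5 + 5\right) = 0 \cdot 10 = 0$)
$y{\left(C \right)} = 144$ ($y{\left(C \right)} = \left(2 \left(-3\right) \left(-2\right) + 0\right)^{2} = \left(\left(-6\right) \left(-2\right) + 0\right)^{2} = \left(12 + 0\right)^{2} = 12^{2} = 144$)
$d y{\left(s \right)} - 2 = \left(-14\right) 144 - 2 = -2016 - 2 = -2018$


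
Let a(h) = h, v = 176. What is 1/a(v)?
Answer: 1/176 ≈ 0.0056818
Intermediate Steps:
1/a(v) = 1/176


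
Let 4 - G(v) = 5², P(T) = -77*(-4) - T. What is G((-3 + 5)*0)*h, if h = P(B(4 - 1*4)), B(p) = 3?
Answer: -6405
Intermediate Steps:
P(T) = 308 - T
G(v) = -21 (G(v) = 4 - 1*5² = 4 - 1*25 = 4 - 25 = -21)
h = 305 (h = 308 - 1*3 = 308 - 3 = 305)
G((-3 + 5)*0)*h = -21*305 = -6405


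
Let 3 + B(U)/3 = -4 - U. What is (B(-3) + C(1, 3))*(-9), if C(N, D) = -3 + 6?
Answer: 81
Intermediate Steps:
C(N, D) = 3
B(U) = -21 - 3*U (B(U) = -9 + 3*(-4 - U) = -9 + (-12 - 3*U) = -21 - 3*U)
(B(-3) + C(1, 3))*(-9) = ((-21 - 3*(-3)) + 3)*(-9) = ((-21 + 9) + 3)*(-9) = (-12 + 3)*(-9) = -9*(-9) = 81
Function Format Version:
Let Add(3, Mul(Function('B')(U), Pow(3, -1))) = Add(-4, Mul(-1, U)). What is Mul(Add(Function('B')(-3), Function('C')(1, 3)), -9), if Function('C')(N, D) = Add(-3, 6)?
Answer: 81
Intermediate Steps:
Function('C')(N, D) = 3
Function('B')(U) = Add(-21, Mul(-3, U)) (Function('B')(U) = Add(-9, Mul(3, Add(-4, Mul(-1, U)))) = Add(-9, Add(-12, Mul(-3, U))) = Add(-21, Mul(-3, U)))
Mul(Add(Function('B')(-3), Function('C')(1, 3)), -9) = Mul(Add(Add(-21, Mul(-3, -3)), 3), -9) = Mul(Add(Add(-21, 9), 3), -9) = Mul(Add(-12, 3), -9) = Mul(-9, -9) = 81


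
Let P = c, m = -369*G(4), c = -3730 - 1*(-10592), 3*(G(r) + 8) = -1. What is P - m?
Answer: 3787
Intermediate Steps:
G(r) = -25/3 (G(r) = -8 + (⅓)*(-1) = -8 - ⅓ = -25/3)
c = 6862 (c = -3730 + 10592 = 6862)
m = 3075 (m = -369*(-25/3) = 3075)
P = 6862
P - m = 6862 - 1*3075 = 6862 - 3075 = 3787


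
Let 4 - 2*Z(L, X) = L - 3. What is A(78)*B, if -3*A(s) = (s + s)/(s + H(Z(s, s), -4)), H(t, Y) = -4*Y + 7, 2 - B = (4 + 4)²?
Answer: 3224/101 ≈ 31.921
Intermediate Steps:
B = -62 (B = 2 - (4 + 4)² = 2 - 1*8² = 2 - 1*64 = 2 - 64 = -62)
Z(L, X) = 7/2 - L/2 (Z(L, X) = 2 - (L - 3)/2 = 2 - (-3 + L)/2 = 2 + (3/2 - L/2) = 7/2 - L/2)
H(t, Y) = 7 - 4*Y
A(s) = -2*s/(3*(23 + s)) (A(s) = -(s + s)/(3*(s + (7 - 4*(-4)))) = -2*s/(3*(s + (7 + 16))) = -2*s/(3*(s + 23)) = -2*s/(3*(23 + s)))
A(78)*B = -2*78/(69 + 3*78)*(-62) = -2*78/(69 + 234)*(-62) = -2*78/303*(-62) = -2*78*1/303*(-62) = -52/101*(-62) = 3224/101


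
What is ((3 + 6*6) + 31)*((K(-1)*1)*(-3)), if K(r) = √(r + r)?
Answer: -210*I*√2 ≈ -296.98*I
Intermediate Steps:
K(r) = √2*√r (K(r) = √(2*r) = √2*√r)
((3 + 6*6) + 31)*((K(-1)*1)*(-3)) = ((3 + 6*6) + 31)*(((√2*√(-1))*1)*(-3)) = ((3 + 36) + 31)*(((√2*I)*1)*(-3)) = (39 + 31)*(((I*√2)*1)*(-3)) = 70*((I*√2)*(-3)) = 70*(-3*I*√2) = -210*I*√2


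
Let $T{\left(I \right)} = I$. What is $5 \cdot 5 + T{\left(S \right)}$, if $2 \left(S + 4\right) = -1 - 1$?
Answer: $20$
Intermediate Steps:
$S = -5$ ($S = -4 + \frac{-1 - 1}{2} = -4 + \frac{1}{2} \left(-2\right) = -4 - 1 = -5$)
$5 \cdot 5 + T{\left(S \right)} = 5 \cdot 5 - 5 = 25 - 5 = 20$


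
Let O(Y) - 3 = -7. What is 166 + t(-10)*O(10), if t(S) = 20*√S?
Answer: 166 - 80*I*√10 ≈ 166.0 - 252.98*I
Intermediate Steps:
O(Y) = -4 (O(Y) = 3 - 7 = -4)
166 + t(-10)*O(10) = 166 + (20*√(-10))*(-4) = 166 + (20*(I*√10))*(-4) = 166 + (20*I*√10)*(-4) = 166 - 80*I*√10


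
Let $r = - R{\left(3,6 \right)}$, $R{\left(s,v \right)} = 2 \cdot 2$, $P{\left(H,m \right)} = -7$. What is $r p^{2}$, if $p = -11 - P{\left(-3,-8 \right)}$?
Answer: $-64$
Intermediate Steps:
$R{\left(s,v \right)} = 4$
$r = -4$ ($r = \left(-1\right) 4 = -4$)
$p = -4$ ($p = -11 - -7 = -11 + 7 = -4$)
$r p^{2} = - 4 \left(-4\right)^{2} = \left(-4\right) 16 = -64$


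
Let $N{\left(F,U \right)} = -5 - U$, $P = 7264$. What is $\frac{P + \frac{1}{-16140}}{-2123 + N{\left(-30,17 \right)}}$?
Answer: $- \frac{10658269}{3147300} \approx -3.3865$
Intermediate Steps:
$\frac{P + \frac{1}{-16140}}{-2123 + N{\left(-30,17 \right)}} = \frac{7264 + \frac{1}{-16140}}{-2123 - 22} = \frac{7264 - \frac{1}{16140}}{-2123 - 22} = \frac{117240959}{16140 \left(-2123 - 22\right)} = \frac{117240959}{16140 \left(-2145\right)} = \frac{117240959}{16140} \left(- \frac{1}{2145}\right) = - \frac{10658269}{3147300}$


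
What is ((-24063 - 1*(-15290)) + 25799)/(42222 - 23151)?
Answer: 17026/19071 ≈ 0.89277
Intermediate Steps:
((-24063 - 1*(-15290)) + 25799)/(42222 - 23151) = ((-24063 + 15290) + 25799)/19071 = (-8773 + 25799)*(1/19071) = 17026*(1/19071) = 17026/19071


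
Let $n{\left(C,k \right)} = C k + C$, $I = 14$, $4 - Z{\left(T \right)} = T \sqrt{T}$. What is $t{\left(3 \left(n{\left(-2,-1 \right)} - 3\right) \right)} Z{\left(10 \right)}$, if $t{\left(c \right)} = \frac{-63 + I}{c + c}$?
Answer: $\frac{98}{9} - \frac{245 \sqrt{10}}{9} \approx -75.195$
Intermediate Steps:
$Z{\left(T \right)} = 4 - T^{\frac{3}{2}}$ ($Z{\left(T \right)} = 4 - T \sqrt{T} = 4 - T^{\frac{3}{2}}$)
$n{\left(C,k \right)} = C + C k$
$t{\left(c \right)} = - \frac{49}{2 c}$ ($t{\left(c \right)} = \frac{-63 + 14}{c + c} = - \frac{49}{2 c}$)
$t{\left(3 \left(n{\left(-2,-1 \right)} - 3\right) \right)} Z{\left(10 \right)} = - \frac{49}{2 \cdot 3 \left(- 2 \left(1 - 1\right) - 3\right)} \left(4 - 10^{\frac{3}{2}}\right) = - \frac{49}{2 \cdot 3 \left(\left(-2\right) 0 - 3\right)} \left(4 - 10 \sqrt{10}\right) = - \frac{49}{2 \cdot 3 \left(0 - 3\right)} \left(4 - 10 \sqrt{10}\right) = - \frac{49}{2 \cdot 3 \left(-3\right)} \left(4 - 10 \sqrt{10}\right) = - \frac{49}{2 \left(-9\right)} \left(4 - 10 \sqrt{10}\right) = \left(- \frac{49}{2}\right) \left(- \frac{1}{9}\right) \left(4 - 10 \sqrt{10}\right) = \frac{49 \left(4 - 10 \sqrt{10}\right)}{18} = \frac{98}{9} - \frac{245 \sqrt{10}}{9}$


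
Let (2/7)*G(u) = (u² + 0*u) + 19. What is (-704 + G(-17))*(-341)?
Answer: -127534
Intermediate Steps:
G(u) = 133/2 + 7*u²/2 (G(u) = 7*((u² + 0*u) + 19)/2 = 7*((u² + 0) + 19)/2 = 7*(u² + 19)/2 = 7*(19 + u²)/2 = 133/2 + 7*u²/2)
(-704 + G(-17))*(-341) = (-704 + (133/2 + (7/2)*(-17)²))*(-341) = (-704 + (133/2 + (7/2)*289))*(-341) = (-704 + (133/2 + 2023/2))*(-341) = (-704 + 1078)*(-341) = 374*(-341) = -127534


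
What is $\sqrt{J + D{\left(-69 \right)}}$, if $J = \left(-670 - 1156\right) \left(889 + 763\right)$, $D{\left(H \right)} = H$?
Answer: $i \sqrt{3016621} \approx 1736.8 i$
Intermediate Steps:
$J = -3016552$ ($J = \left(-1826\right) 1652 = -3016552$)
$\sqrt{J + D{\left(-69 \right)}} = \sqrt{-3016552 - 69} = \sqrt{-3016621} = i \sqrt{3016621}$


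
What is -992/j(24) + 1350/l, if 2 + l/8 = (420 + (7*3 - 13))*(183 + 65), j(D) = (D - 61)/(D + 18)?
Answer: 17689226127/15709016 ≈ 1126.1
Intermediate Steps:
j(D) = (-61 + D)/(18 + D)
l = 849136 (l = -16 + 8*((420 + (7*3 - 13))*(183 + 65)) = -16 + 8*((420 + (21 - 13))*248) = -16 + 8*((420 + 8)*248) = -16 + 8*(428*248) = -16 + 8*106144 = -16 + 849152 = 849136)
-992/j(24) + 1350/l = -992*(18 + 24)/(-61 + 24) + 1350/849136 = -992/(-37/42) + 1350*(1/849136) = -992/((1/42)*(-37)) + 675/424568 = -992/(-37/42) + 675/424568 = -992*(-42/37) + 675/424568 = 41664/37 + 675/424568 = 17689226127/15709016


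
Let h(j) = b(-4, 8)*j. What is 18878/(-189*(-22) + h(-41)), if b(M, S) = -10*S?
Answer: 9439/3719 ≈ 2.5380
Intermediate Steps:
h(j) = -80*j (h(j) = (-10*8)*j = -80*j)
18878/(-189*(-22) + h(-41)) = 18878/(-189*(-22) - 80*(-41)) = 18878/(4158 + 3280) = 18878/7438 = 18878*(1/7438) = 9439/3719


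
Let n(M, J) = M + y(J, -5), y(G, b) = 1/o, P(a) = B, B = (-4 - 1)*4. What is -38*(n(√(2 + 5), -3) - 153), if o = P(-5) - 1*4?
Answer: 69787/12 - 38*√7 ≈ 5715.0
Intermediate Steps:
B = -20 (B = -5*4 = -20)
P(a) = -20
o = -24 (o = -20 - 1*4 = -20 - 4 = -24)
y(G, b) = -1/24 (y(G, b) = 1/(-24) = -1/24)
n(M, J) = -1/24 + M (n(M, J) = M - 1/24 = -1/24 + M)
-38*(n(√(2 + 5), -3) - 153) = -38*((-1/24 + √(2 + 5)) - 153) = -38*((-1/24 + √7) - 153) = -38*(-3673/24 + √7) = 69787/12 - 38*√7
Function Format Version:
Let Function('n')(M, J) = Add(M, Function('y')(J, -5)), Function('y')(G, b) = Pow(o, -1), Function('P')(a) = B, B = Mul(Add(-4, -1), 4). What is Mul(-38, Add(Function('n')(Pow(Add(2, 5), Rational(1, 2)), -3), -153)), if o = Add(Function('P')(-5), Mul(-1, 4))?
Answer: Add(Rational(69787, 12), Mul(-38, Pow(7, Rational(1, 2)))) ≈ 5715.0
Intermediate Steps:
B = -20 (B = Mul(-5, 4) = -20)
Function('P')(a) = -20
o = -24 (o = Add(-20, Mul(-1, 4)) = Add(-20, -4) = -24)
Function('y')(G, b) = Rational(-1, 24) (Function('y')(G, b) = Pow(-24, -1) = Rational(-1, 24))
Function('n')(M, J) = Add(Rational(-1, 24), M) (Function('n')(M, J) = Add(M, Rational(-1, 24)) = Add(Rational(-1, 24), M))
Mul(-38, Add(Function('n')(Pow(Add(2, 5), Rational(1, 2)), -3), -153)) = Mul(-38, Add(Add(Rational(-1, 24), Pow(Add(2, 5), Rational(1, 2))), -153)) = Mul(-38, Add(Add(Rational(-1, 24), Pow(7, Rational(1, 2))), -153)) = Mul(-38, Add(Rational(-3673, 24), Pow(7, Rational(1, 2)))) = Add(Rational(69787, 12), Mul(-38, Pow(7, Rational(1, 2))))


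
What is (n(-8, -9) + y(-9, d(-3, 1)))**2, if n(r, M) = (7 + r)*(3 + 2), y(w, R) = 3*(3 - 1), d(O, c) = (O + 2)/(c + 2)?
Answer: 1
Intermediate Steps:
d(O, c) = (2 + O)/(2 + c)
y(w, R) = 6 (y(w, R) = 3*2 = 6)
n(r, M) = 35 + 5*r (n(r, M) = (7 + r)*5 = 35 + 5*r)
(n(-8, -9) + y(-9, d(-3, 1)))**2 = ((35 + 5*(-8)) + 6)**2 = ((35 - 40) + 6)**2 = (-5 + 6)**2 = 1**2 = 1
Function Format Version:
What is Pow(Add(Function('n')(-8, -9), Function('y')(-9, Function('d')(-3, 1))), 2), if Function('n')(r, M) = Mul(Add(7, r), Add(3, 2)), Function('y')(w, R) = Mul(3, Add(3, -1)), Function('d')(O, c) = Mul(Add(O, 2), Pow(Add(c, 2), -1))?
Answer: 1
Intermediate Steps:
Function('d')(O, c) = Mul(Pow(Add(2, c), -1), Add(2, O)) (Function('d')(O, c) = Mul(Add(2, O), Pow(Add(2, c), -1)) = Mul(Pow(Add(2, c), -1), Add(2, O)))
Function('y')(w, R) = 6 (Function('y')(w, R) = Mul(3, 2) = 6)
Function('n')(r, M) = Add(35, Mul(5, r)) (Function('n')(r, M) = Mul(Add(7, r), 5) = Add(35, Mul(5, r)))
Pow(Add(Function('n')(-8, -9), Function('y')(-9, Function('d')(-3, 1))), 2) = Pow(Add(Add(35, Mul(5, -8)), 6), 2) = Pow(Add(Add(35, -40), 6), 2) = Pow(Add(-5, 6), 2) = Pow(1, 2) = 1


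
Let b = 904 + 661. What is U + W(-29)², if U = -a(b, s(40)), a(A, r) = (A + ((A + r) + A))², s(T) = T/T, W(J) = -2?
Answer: -22052412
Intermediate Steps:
s(T) = 1
b = 1565
a(A, r) = (r + 3*A)² (a(A, r) = (A + (r + 2*A))² = (r + 3*A)²)
U = -22052416 (U = -(1 + 3*1565)² = -(1 + 4695)² = -1*4696² = -1*22052416 = -22052416)
U + W(-29)² = -22052416 + (-2)² = -22052416 + 4 = -22052412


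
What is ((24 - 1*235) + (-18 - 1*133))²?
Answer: 131044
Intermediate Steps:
((24 - 1*235) + (-18 - 1*133))² = ((24 - 235) + (-18 - 133))² = (-211 - 151)² = (-362)² = 131044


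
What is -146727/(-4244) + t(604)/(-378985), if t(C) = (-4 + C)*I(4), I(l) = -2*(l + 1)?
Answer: 11126559219/321682468 ≈ 34.589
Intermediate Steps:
I(l) = -2 - 2*l (I(l) = -2*(1 + l) = -2 - 2*l)
t(C) = 40 - 10*C (t(C) = (-4 + C)*(-2 - 2*4) = (-4 + C)*(-2 - 8) = (-4 + C)*(-10) = 40 - 10*C)
-146727/(-4244) + t(604)/(-378985) = -146727/(-4244) + (40 - 10*604)/(-378985) = -146727*(-1/4244) + (40 - 6040)*(-1/378985) = 146727/4244 - 6000*(-1/378985) = 146727/4244 + 1200/75797 = 11126559219/321682468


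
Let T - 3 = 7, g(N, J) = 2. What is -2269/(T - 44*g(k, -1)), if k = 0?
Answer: 2269/78 ≈ 29.090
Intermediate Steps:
T = 10 (T = 3 + 7 = 10)
-2269/(T - 44*g(k, -1)) = -2269/(10 - 44*2) = -2269/(10 - 88) = -2269/(-78) = -2269*(-1/78) = 2269/78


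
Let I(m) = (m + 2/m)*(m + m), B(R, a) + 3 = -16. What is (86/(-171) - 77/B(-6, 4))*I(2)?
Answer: 2428/57 ≈ 42.596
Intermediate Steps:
B(R, a) = -19 (B(R, a) = -3 - 16 = -19)
I(m) = 2*m*(m + 2/m) (I(m) = (m + 2/m)*(2*m) = 2*m*(m + 2/m))
(86/(-171) - 77/B(-6, 4))*I(2) = (86/(-171) - 77/(-19))*(4 + 2*2²) = (86*(-1/171) - 77*(-1/19))*(4 + 2*4) = (-86/171 + 77/19)*(4 + 8) = (607/171)*12 = 2428/57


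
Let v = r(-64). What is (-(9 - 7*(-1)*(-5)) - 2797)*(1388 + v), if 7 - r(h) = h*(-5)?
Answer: -2978825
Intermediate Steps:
r(h) = 7 + 5*h (r(h) = 7 - h*(-5) = 7 - (-5)*h = 7 + 5*h)
v = -313 (v = 7 + 5*(-64) = 7 - 320 = -313)
(-(9 - 7*(-1)*(-5)) - 2797)*(1388 + v) = (-(9 - 7*(-1)*(-5)) - 2797)*(1388 - 313) = (-(9 + 7*(-5)) - 2797)*1075 = (-(9 - 35) - 2797)*1075 = (-1*(-26) - 2797)*1075 = (26 - 2797)*1075 = -2771*1075 = -2978825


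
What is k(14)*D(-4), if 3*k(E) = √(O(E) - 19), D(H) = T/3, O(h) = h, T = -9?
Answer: -I*√5 ≈ -2.2361*I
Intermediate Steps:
D(H) = -3 (D(H) = -9/3 = -9*⅓ = -3)
k(E) = √(-19 + E)/3 (k(E) = √(E - 19)/3 = √(-19 + E)/3)
k(14)*D(-4) = (√(-19 + 14)/3)*(-3) = (√(-5)/3)*(-3) = ((I*√5)/3)*(-3) = (I*√5/3)*(-3) = -I*√5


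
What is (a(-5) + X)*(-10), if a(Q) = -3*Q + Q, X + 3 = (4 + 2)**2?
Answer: -430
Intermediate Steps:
X = 33 (X = -3 + (4 + 2)**2 = -3 + 6**2 = -3 + 36 = 33)
a(Q) = -2*Q
(a(-5) + X)*(-10) = (-2*(-5) + 33)*(-10) = (10 + 33)*(-10) = 43*(-10) = -430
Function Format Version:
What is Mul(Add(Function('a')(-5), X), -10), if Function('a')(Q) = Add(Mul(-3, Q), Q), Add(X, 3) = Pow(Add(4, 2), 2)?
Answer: -430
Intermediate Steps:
X = 33 (X = Add(-3, Pow(Add(4, 2), 2)) = Add(-3, Pow(6, 2)) = Add(-3, 36) = 33)
Function('a')(Q) = Mul(-2, Q)
Mul(Add(Function('a')(-5), X), -10) = Mul(Add(Mul(-2, -5), 33), -10) = Mul(Add(10, 33), -10) = Mul(43, -10) = -430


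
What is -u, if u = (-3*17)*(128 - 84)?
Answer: 2244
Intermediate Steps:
u = -2244 (u = -51*44 = -2244)
-u = -1*(-2244) = 2244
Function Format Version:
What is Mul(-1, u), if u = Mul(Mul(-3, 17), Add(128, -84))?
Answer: 2244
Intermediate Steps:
u = -2244 (u = Mul(-51, 44) = -2244)
Mul(-1, u) = Mul(-1, -2244) = 2244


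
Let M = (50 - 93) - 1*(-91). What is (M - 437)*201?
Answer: -78189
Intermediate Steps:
M = 48 (M = -43 + 91 = 48)
(M - 437)*201 = (48 - 437)*201 = -389*201 = -78189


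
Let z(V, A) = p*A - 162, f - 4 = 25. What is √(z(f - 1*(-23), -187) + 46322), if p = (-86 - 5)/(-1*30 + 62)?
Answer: √2988274/8 ≈ 216.08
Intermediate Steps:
f = 29 (f = 4 + 25 = 29)
p = -91/32 (p = -91/(-30 + 62) = -91/32 ≈ -2.8438)
z(V, A) = -162 - 91*A/32 (z(V, A) = -91*A/32 - 162 = -162 - 91*A/32)
√(z(f - 1*(-23), -187) + 46322) = √((-162 - 91/32*(-187)) + 46322) = √((-162 + 17017/32) + 46322) = √(11833/32 + 46322) = √(1494137/32) = √2988274/8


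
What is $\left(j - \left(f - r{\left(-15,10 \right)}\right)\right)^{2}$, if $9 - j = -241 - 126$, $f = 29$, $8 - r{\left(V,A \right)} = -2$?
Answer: $127449$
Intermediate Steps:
$r{\left(V,A \right)} = 10$ ($r{\left(V,A \right)} = 8 - -2 = 8 + 2 = 10$)
$j = 376$ ($j = 9 - \left(-241 - 126\right) = 9 - -367 = 9 + 367 = 376$)
$\left(j - \left(f - r{\left(-15,10 \right)}\right)\right)^{2} = \left(376 + \left(10 - 29\right)\right)^{2} = \left(376 - 19\right)^{2} = 357^{2} = 127449$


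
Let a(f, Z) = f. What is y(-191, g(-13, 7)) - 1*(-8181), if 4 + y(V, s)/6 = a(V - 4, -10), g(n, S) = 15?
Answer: 6987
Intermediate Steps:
y(V, s) = -48 + 6*V (y(V, s) = -24 + 6*(V - 4) = -24 + 6*(-4 + V) = -24 + (-24 + 6*V) = -48 + 6*V)
y(-191, g(-13, 7)) - 1*(-8181) = (-48 + 6*(-191)) - 1*(-8181) = (-48 - 1146) + 8181 = -1194 + 8181 = 6987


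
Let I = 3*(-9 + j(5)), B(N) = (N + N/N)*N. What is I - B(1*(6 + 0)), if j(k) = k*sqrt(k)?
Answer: -69 + 15*sqrt(5) ≈ -35.459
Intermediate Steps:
j(k) = k**(3/2)
B(N) = N*(1 + N) (B(N) = (N + 1)*N = (1 + N)*N = N*(1 + N))
I = -27 + 15*sqrt(5) (I = 3*(-9 + 5**(3/2)) = 3*(-9 + 5*sqrt(5)) = -27 + 15*sqrt(5) ≈ 6.5410)
I - B(1*(6 + 0)) = (-27 + 15*sqrt(5)) - 1*(6 + 0)*(1 + 1*(6 + 0)) = (-27 + 15*sqrt(5)) - 1*6*(1 + 1*6) = (-27 + 15*sqrt(5)) - 6*(1 + 6) = (-27 + 15*sqrt(5)) - 6*7 = (-27 + 15*sqrt(5)) - 1*42 = (-27 + 15*sqrt(5)) - 42 = -69 + 15*sqrt(5)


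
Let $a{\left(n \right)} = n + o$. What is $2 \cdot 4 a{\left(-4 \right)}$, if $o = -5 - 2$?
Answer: $-88$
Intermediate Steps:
$o = -7$ ($o = -5 - 2 = -7$)
$a{\left(n \right)} = -7 + n$ ($a{\left(n \right)} = n - 7 = -7 + n$)
$2 \cdot 4 a{\left(-4 \right)} = 2 \cdot 4 \left(-7 - 4\right) = 8 \left(-11\right) = -88$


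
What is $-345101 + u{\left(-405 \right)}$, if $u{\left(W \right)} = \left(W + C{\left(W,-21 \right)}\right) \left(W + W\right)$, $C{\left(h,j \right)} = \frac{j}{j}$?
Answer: $-17861$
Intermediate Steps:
$C{\left(h,j \right)} = 1$
$u{\left(W \right)} = 2 W \left(1 + W\right)$ ($u{\left(W \right)} = \left(W + 1\right) \left(W + W\right) = \left(1 + W\right) 2 W = 2 W \left(1 + W\right)$)
$-345101 + u{\left(-405 \right)} = -345101 + 2 \left(-405\right) \left(1 - 405\right) = -345101 + 2 \left(-405\right) \left(-404\right) = -345101 + 327240 = -17861$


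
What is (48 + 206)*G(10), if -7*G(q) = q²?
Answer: -25400/7 ≈ -3628.6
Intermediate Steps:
G(q) = -q²/7
(48 + 206)*G(10) = (48 + 206)*(-⅐*10²) = 254*(-⅐*100) = 254*(-100/7) = -25400/7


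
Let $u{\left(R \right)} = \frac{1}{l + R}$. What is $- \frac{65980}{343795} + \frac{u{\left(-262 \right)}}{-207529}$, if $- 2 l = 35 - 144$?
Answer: $- \frac{1136499226342}{5921836902065} \approx -0.19192$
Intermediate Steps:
$l = \frac{109}{2}$ ($l = - \frac{35 - 144}{2} = \left(- \frac{1}{2}\right) \left(-109\right) = \frac{109}{2} \approx 54.5$)
$u{\left(R \right)} = \frac{1}{\frac{109}{2} + R}$
$- \frac{65980}{343795} + \frac{u{\left(-262 \right)}}{-207529} = - \frac{65980}{343795} + \frac{2 \frac{1}{109 + 2 \left(-262\right)}}{-207529} = \left(-65980\right) \frac{1}{343795} + \frac{2}{109 - 524} \left(- \frac{1}{207529}\right) = - \frac{13196}{68759} + \frac{2}{-415} \left(- \frac{1}{207529}\right) = - \frac{13196}{68759} + 2 \left(- \frac{1}{415}\right) \left(- \frac{1}{207529}\right) = - \frac{13196}{68759} - - \frac{2}{86124535} = - \frac{13196}{68759} + \frac{2}{86124535} = - \frac{1136499226342}{5921836902065}$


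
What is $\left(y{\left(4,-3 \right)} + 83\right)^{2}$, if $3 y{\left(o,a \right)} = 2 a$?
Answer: $6561$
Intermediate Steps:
$y{\left(o,a \right)} = \frac{2 a}{3}$
$\left(y{\left(4,-3 \right)} + 83\right)^{2} = \left(\frac{2}{3} \left(-3\right) + 83\right)^{2} = \left(-2 + 83\right)^{2} = 81^{2} = 6561$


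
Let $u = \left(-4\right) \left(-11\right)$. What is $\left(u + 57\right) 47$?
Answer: $4747$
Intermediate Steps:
$u = 44$
$\left(u + 57\right) 47 = \left(44 + 57\right) 47 = 101 \cdot 47 = 4747$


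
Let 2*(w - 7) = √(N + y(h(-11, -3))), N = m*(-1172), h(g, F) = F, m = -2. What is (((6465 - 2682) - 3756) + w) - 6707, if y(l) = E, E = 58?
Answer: -6673 + √2402/2 ≈ -6648.5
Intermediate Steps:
y(l) = 58
N = 2344 (N = -2*(-1172) = 2344)
w = 7 + √2402/2 (w = 7 + √(2344 + 58)/2 = 7 + √2402/2 ≈ 31.505)
(((6465 - 2682) - 3756) + w) - 6707 = (((6465 - 2682) - 3756) + (7 + √2402/2)) - 6707 = ((3783 - 3756) + (7 + √2402/2)) - 6707 = (27 + (7 + √2402/2)) - 6707 = (34 + √2402/2) - 6707 = -6673 + √2402/2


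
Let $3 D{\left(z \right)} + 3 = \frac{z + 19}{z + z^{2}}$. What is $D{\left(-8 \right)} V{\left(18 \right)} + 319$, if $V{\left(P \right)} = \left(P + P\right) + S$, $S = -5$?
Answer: $\frac{48725}{168} \approx 290.03$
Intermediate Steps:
$D{\left(z \right)} = -1 + \frac{19 + z}{3 \left(z + z^{2}\right)}$ ($D{\left(z \right)} = -1 + \frac{\left(z + 19\right) \frac{1}{z + z^{2}}}{3} = -1 + \frac{\left(19 + z\right) \frac{1}{z + z^{2}}}{3} = -1 + \frac{\frac{1}{z + z^{2}} \left(19 + z\right)}{3} = -1 + \frac{19 + z}{3 \left(z + z^{2}\right)}$)
$V{\left(P \right)} = -5 + 2 P$ ($V{\left(P \right)} = \left(P + P\right) - 5 = 2 P - 5 = -5 + 2 P$)
$D{\left(-8 \right)} V{\left(18 \right)} + 319 = \frac{19 - 3 \left(-8\right)^{2} - -16}{3 \left(-8\right) \left(1 - 8\right)} \left(-5 + 2 \cdot 18\right) + 319 = \frac{1}{3} \left(- \frac{1}{8}\right) \frac{1}{-7} \left(19 - 192 + 16\right) \left(-5 + 36\right) + 319 = \frac{1}{3} \left(- \frac{1}{8}\right) \left(- \frac{1}{7}\right) \left(19 - 192 + 16\right) 31 + 319 = \frac{1}{3} \left(- \frac{1}{8}\right) \left(- \frac{1}{7}\right) \left(-157\right) 31 + 319 = \left(- \frac{157}{168}\right) 31 + 319 = - \frac{4867}{168} + 319 = \frac{48725}{168}$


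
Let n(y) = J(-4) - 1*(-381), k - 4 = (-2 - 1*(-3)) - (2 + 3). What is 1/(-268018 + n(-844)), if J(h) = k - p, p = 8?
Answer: -1/267645 ≈ -3.7363e-6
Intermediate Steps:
k = 0 (k = 4 + ((-2 - 1*(-3)) - (2 + 3)) = 4 + ((-2 + 3) - 1*5) = 4 + (1 - 5) = 4 - 4 = 0)
J(h) = -8 (J(h) = 0 - 1*8 = 0 - 8 = -8)
n(y) = 373 (n(y) = -8 - 1*(-381) = -8 + 381 = 373)
1/(-268018 + n(-844)) = 1/(-268018 + 373) = 1/(-267645) = -1/267645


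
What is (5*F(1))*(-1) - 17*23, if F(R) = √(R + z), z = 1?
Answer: -391 - 5*√2 ≈ -398.07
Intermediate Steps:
F(R) = √(1 + R) (F(R) = √(R + 1) = √(1 + R))
(5*F(1))*(-1) - 17*23 = (5*√(1 + 1))*(-1) - 17*23 = (5*√2)*(-1) - 391 = -5*√2 - 391 = -391 - 5*√2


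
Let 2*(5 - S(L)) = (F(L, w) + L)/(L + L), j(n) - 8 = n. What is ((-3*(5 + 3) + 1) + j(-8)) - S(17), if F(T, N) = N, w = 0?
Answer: -111/4 ≈ -27.750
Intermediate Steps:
j(n) = 8 + n
S(L) = 19/4 (S(L) = 5 - (0 + L)/(2*(L + L)) = 5 - L/(2*(2*L)) = 5 - L*1/(2*L)/2 = 5 - 1/2*1/2 = 5 - 1/4 = 19/4)
((-3*(5 + 3) + 1) + j(-8)) - S(17) = ((-3*(5 + 3) + 1) + (8 - 8)) - 1*19/4 = ((-3*8 + 1) + 0) - 19/4 = ((-24 + 1) + 0) - 19/4 = (-23 + 0) - 19/4 = -23 - 19/4 = -111/4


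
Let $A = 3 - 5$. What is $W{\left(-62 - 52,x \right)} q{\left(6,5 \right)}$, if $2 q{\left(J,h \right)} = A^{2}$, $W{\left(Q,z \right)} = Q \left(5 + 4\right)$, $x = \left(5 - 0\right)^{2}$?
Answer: $-2052$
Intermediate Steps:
$x = 25$ ($x = \left(5 + \left(-3 + 3\right)\right)^{2} = \left(5 + 0\right)^{2} = 5^{2} = 25$)
$A = -2$ ($A = 3 - 5 = -2$)
$W{\left(Q,z \right)} = 9 Q$ ($W{\left(Q,z \right)} = Q 9 = 9 Q$)
$q{\left(J,h \right)} = 2$ ($q{\left(J,h \right)} = \frac{\left(-2\right)^{2}}{2} = \frac{1}{2} \cdot 4 = 2$)
$W{\left(-62 - 52,x \right)} q{\left(6,5 \right)} = 9 \left(-62 - 52\right) 2 = 9 \left(-114\right) 2 = \left(-1026\right) 2 = -2052$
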